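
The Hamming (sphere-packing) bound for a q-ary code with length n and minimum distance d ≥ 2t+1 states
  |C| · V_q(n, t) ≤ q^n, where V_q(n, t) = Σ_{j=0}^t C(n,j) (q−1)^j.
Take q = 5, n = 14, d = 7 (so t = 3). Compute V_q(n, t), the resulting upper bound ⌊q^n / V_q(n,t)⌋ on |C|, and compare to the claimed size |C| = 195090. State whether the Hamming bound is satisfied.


V_q(n, t) = 24809, q^n = 6103515625, Hamming bound = 246020, |C| = 195090 ≤ bound (satisfied).

Step 1: Compute V_q(n, t) = Σ_{j=0}^3 C(n, j) (q−1)^j.
  j = 0: C(14,0)·(4)^0 = 1·1 = 1.
  j = 1: C(14,1)·(4)^1 = 14·4 = 56.
  j = 2: C(14,2)·(4)^2 = 91·16 = 1456.
  j = 3: C(14,3)·(4)^3 = 364·64 = 23296.
  V_q(n, t) = 1 + 56 + 1456 + 23296 = 24809.
Step 2: q^n = 5^14 = 6103515625.
Step 3: Hamming bound ⌊q^n / V_q(n,t)⌋ = ⌊6103515625/24809⌋ = 246020.
Step 4: Compare |C| = 195090 to 246020: satisfied.
The claimed |C| lies below the Hamming bound.


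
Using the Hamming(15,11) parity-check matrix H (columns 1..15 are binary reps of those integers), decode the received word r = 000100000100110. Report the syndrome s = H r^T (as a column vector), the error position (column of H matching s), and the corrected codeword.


s = (1, 1, 0, 1)^T, error position = 13, corrected codeword c = 000100000100010

Compute s = H r^T mod 2 one row at a time:
  s_1 = 0 + 0 + 1 + 0 + 0 + 1 + 1 + 0 = 3 ≡ 1 (mod 2).
  s_2 = 1 + 0 + 0 + 0 + 0 + 1 + 1 + 0 = 3 ≡ 1 (mod 2).
  s_3 = 0 + 0 + 0 + 0 + 1 + 0 + 1 + 0 = 2 ≡ 0 (mod 2).
  s_4 = 0 + 0 + 0 + 0 + 0 + 0 + 1 + 0 = 1 ≡ 1 (mod 2).
s = (1, 1, 0, 1)^T — this equals column 13 of H (binary 1101), so error is at position 13.
Correct: flip bit 13 of r = 000100000100110 to get c = 000100000100010.


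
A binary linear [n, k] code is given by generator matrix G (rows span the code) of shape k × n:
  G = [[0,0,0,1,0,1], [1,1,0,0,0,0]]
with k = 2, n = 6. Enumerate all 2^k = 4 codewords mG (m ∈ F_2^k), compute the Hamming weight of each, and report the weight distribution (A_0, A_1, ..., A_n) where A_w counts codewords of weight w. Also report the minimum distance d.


Weight distribution: A_0 = 1, A_2 = 2, A_4 = 1. Minimum distance d = 2.

Enumerate all 2^2 = 4 messages m ∈ F_2^2.
For each, compute codeword c = mG in F_2^6, then tally its weight.
  m = 00 → c = 000000, weight = 0.
  m = 10 → c = 000101, weight = 2.
  m = 01 → c = 110000, weight = 2.
  m = 11 → c = 110101, weight = 4.
Tally weights:
  weight 0: 1 codewords.
  weight 2: 2 codewords.
  weight 4: 1 codewords.
Minimum distance d = smallest w > 0 with A_w > 0 = 2.
Sanity: Σ A_w = 4 = 2^2 = 4 ✓.


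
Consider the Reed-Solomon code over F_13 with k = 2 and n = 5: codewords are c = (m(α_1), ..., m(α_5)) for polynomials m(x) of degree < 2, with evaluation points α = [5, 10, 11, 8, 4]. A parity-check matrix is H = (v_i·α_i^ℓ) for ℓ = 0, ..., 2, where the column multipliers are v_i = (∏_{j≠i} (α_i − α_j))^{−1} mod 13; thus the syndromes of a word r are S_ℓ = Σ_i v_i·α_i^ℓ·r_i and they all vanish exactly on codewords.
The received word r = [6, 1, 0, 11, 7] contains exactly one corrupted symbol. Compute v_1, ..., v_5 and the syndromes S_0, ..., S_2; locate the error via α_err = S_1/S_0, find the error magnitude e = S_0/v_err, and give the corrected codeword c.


S = (3, 11, 10), error at position 4, error magnitude e = 8, c = [6, 1, 0, 3, 7].

Step 1: column multipliers v_i = (∏_{j≠i}(α_i − α_j))^{−1} mod 13.
  i = 1 (α = 5): (5−10)(5−11)(5−8)(5−4) = (−5)·(−6)·(−3)·1 = −90 ≡ 1, so v_1 = 1^{−1} = 1 (mod 13).
  i = 2 (α = 10): (10−5)(10−11)(10−8)(10−4) = 5·(−1)·2·6 = −60 ≡ 5, so v_2 = 5^{−1} = 8 (mod 13).
  i = 3 (α = 11): (11−5)(11−10)(11−8)(11−4) = 6·1·3·7 = 126 ≡ 9, so v_3 = 9^{−1} = 3 (mod 13).
  i = 4 (α = 8): (8−5)(8−10)(8−11)(8−4) = 3·(−2)·(−3)·4 = 72 ≡ 7, so v_4 = 7^{−1} = 2 (mod 13).
  i = 5 (α = 4): (4−5)(4−10)(4−11)(4−8) = (−1)·(−6)·(−7)·(−4) = 168 ≡ 12, so v_5 = 12^{−1} = 12 (mod 13).
  v = [1, 8, 3, 2, 12].
Step 2: syndromes of r = [6, 1, 0, 11, 7] (all sums mod 13).
  S_0 = Σ v_i r_i = 1·6 + 8·1 + 3·0 + 2·11 + 12·7 = 120 ≡ 3.
  S_1 = Σ v_i α_i r_i = 1·5·6 + 8·10·1 + 3·11·0 + 2·8·11 + 12·4·7 = 622 ≡ 11.
  α_i^2 mod 13 = [12, 9, 4, 12, 3].
  S_2 = Σ v_i α_i^2 r_i = 1·12·6 + 8·9·1 + 3·4·0 + 2·12·11 + 12·3·7 = 660 ≡ 10.
  S = (3, 11, 10) ≠ 0, so r is not a codeword (an error is present).
Step 3: locate the error. For a single error e at position i, S_ℓ = v_i·e·α_i^ℓ, so α_err = S_1/S_0.
  S_0^{−1} = 3^{−1} = 9 (mod 13), so α_err = 11·9 = 99 ≡ 8 = α_4. Error position i = 4.
  Consistency check: S_2/S_1 = 10·6 = 60 ≡ 8 = α_err ✓ (single-error assumption holds).
Step 4: error magnitude e = S_0/v_4 = S_0·∏_{j≠4}(α_4 − α_j) = 3·7 = 21 ≡ 8 (mod 13).
Step 5: correct position 4: c_4 = r_4 − e = 11 − 8 ≡ 3 (mod 13). Hence c = [6, 1, 0, 3, 7].
  Check: interpolating c through the α_i gives m(x) = 11 + 12·x (degree < 2) with m(α_i) = c_i for every i, so c is indeed a codeword.


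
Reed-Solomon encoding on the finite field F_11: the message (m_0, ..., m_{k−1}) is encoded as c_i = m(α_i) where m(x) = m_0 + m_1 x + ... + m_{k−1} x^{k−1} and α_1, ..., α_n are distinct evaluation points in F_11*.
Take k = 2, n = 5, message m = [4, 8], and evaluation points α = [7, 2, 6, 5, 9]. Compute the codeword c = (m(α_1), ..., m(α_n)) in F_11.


c = [5, 9, 8, 0, 10]

Message polynomial: m(x) = 4 + 8·x (mod 11).
For each evaluation point α_i, compute m(α_i) mod 11:
  α_1 = 7: Horner steps 8 → 5, so m(7) = 5.
  α_2 = 2: Horner steps 8 → 9, so m(2) = 9.
  α_3 = 6: Horner steps 8 → 8, so m(6) = 8.
  α_4 = 5: Horner steps 8 → 0, so m(5) = 0.
  α_5 = 9: Horner steps 8 → 10, so m(9) = 10.
Codeword c = [5, 9, 8, 0, 10] ∈ F_11^5.


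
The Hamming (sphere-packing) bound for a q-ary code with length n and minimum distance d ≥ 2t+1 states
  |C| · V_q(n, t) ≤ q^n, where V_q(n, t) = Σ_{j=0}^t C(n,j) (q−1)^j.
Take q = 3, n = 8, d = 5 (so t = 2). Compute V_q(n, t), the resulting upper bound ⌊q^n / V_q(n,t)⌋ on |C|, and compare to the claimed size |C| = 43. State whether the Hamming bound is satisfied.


V_q(n, t) = 129, q^n = 6561, Hamming bound = 50, |C| = 43 ≤ bound (satisfied).

Step 1: Compute V_q(n, t) = Σ_{j=0}^2 C(n, j) (q−1)^j.
  j = 0: C(8,0)·(2)^0 = 1·1 = 1.
  j = 1: C(8,1)·(2)^1 = 8·2 = 16.
  j = 2: C(8,2)·(2)^2 = 28·4 = 112.
  V_q(n, t) = 1 + 16 + 112 = 129.
Step 2: q^n = 3^8 = 6561.
Step 3: Hamming bound ⌊q^n / V_q(n,t)⌋ = ⌊6561/129⌋ = 50.
Step 4: Compare |C| = 43 to 50: satisfied.
The claimed |C| lies below the Hamming bound.


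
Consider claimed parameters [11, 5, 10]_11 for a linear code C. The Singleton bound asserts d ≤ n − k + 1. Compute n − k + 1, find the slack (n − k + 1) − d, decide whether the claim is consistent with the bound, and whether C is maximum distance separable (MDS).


Singleton RHS = n − k + 1 = 7, slack = -3, bound violated (no such code; not MDS).

Singleton bound: d ≤ n − k + 1.
Here n = 11, k = 5, so n − k + 1 = 7.
Given d = 10, check d ≤ 7: NO.
Slack = (n − k + 1) − d = -3.
The slack is negative: d = 10 exceeds n − k + 1 = 7 by 3, so the Singleton bound is violated and no linear [11, 5, 10]_11 code can exist. In particular it is not MDS (MDS requires d = n − k + 1 exactly).
Description: the claimed parameters are [11, 5, 10]_11; such a code would be impossible (violates the Singleton bound).


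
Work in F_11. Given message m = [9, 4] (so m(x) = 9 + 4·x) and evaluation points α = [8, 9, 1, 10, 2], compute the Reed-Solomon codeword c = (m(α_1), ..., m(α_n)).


c = [8, 1, 2, 5, 6]

Message polynomial: m(x) = 9 + 4·x (mod 11).
For each evaluation point α_i, compute m(α_i) mod 11:
  α_1 = 8: Horner steps 4 → 8, so m(8) = 8.
  α_2 = 9: Horner steps 4 → 1, so m(9) = 1.
  α_3 = 1: Horner steps 4 → 2, so m(1) = 2.
  α_4 = 10: Horner steps 4 → 5, so m(10) = 5.
  α_5 = 2: Horner steps 4 → 6, so m(2) = 6.
Codeword c = [8, 1, 2, 5, 6] ∈ F_11^5.


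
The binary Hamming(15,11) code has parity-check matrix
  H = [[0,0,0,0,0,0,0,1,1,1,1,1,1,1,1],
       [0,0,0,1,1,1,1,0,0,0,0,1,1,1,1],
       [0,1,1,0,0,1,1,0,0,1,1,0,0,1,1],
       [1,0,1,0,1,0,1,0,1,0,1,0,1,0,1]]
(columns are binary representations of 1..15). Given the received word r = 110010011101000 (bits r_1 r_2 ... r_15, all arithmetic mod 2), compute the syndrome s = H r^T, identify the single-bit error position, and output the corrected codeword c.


s = (0, 0, 0, 1)^T, error position = 1, corrected codeword c = 010010011101000

Compute s = H r^T mod 2 one row at a time:
  s_1 = 1 + 1 + 1 + 0 + 1 + 0 + 0 + 0 = 4 ≡ 0 (mod 2).
  s_2 = 0 + 1 + 0 + 0 + 1 + 0 + 0 + 0 = 2 ≡ 0 (mod 2).
  s_3 = 1 + 0 + 0 + 0 + 1 + 0 + 0 + 0 = 2 ≡ 0 (mod 2).
  s_4 = 1 + 0 + 1 + 0 + 1 + 0 + 0 + 0 = 3 ≡ 1 (mod 2).
s = (0, 0, 0, 1)^T — this equals column 1 of H (binary 0001), so error is at position 1.
Correct: flip bit 1 of r = 110010011101000 to get c = 010010011101000.


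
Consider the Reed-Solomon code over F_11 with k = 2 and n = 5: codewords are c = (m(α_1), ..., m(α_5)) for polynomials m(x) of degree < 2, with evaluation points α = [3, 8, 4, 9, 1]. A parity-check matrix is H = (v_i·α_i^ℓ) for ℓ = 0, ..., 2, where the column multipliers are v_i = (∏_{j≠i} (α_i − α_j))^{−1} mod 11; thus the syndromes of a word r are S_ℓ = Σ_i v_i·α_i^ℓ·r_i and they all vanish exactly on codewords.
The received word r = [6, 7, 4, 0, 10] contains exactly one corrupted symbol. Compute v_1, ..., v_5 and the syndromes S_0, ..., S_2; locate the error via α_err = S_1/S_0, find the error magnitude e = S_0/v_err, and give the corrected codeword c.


S = (8, 6, 10), error at position 4, error magnitude e = 6, c = [6, 7, 4, 5, 10].

Step 1: column multipliers v_i = (∏_{j≠i}(α_i − α_j))^{−1} mod 11.
  i = 1 (α = 3): (3−8)(3−4)(3−9)(3−1) = (−5)·(−1)·(−6)·2 = −60 ≡ 6, so v_1 = 6^{−1} = 2 (mod 11).
  i = 2 (α = 8): (8−3)(8−4)(8−9)(8−1) = 5·4·(−1)·7 = −140 ≡ 3, so v_2 = 3^{−1} = 4 (mod 11).
  i = 3 (α = 4): (4−3)(4−8)(4−9)(4−1) = 1·(−4)·(−5)·3 = 60 ≡ 5, so v_3 = 5^{−1} = 9 (mod 11).
  i = 4 (α = 9): (9−3)(9−8)(9−4)(9−1) = 6·1·5·8 = 240 ≡ 9, so v_4 = 9^{−1} = 5 (mod 11).
  i = 5 (α = 1): (1−3)(1−8)(1−4)(1−9) = (−2)·(−7)·(−3)·(−8) = 336 ≡ 6, so v_5 = 6^{−1} = 2 (mod 11).
  v = [2, 4, 9, 5, 2].
Step 2: syndromes of r = [6, 7, 4, 0, 10] (all sums mod 11).
  S_0 = Σ v_i r_i = 2·6 + 4·7 + 9·4 + 5·0 + 2·10 = 96 ≡ 8.
  S_1 = Σ v_i α_i r_i = 2·3·6 + 4·8·7 + 9·4·4 + 5·9·0 + 2·1·10 = 424 ≡ 6.
  α_i^2 mod 11 = [9, 9, 5, 4, 1].
  S_2 = Σ v_i α_i^2 r_i = 2·9·6 + 4·9·7 + 9·5·4 + 5·4·0 + 2·1·10 = 560 ≡ 10.
  S = (8, 6, 10) ≠ 0, so r is not a codeword (an error is present).
Step 3: locate the error. For a single error e at position i, S_ℓ = v_i·e·α_i^ℓ, so α_err = S_1/S_0.
  S_0^{−1} = 8^{−1} = 7 (mod 11), so α_err = 6·7 = 42 ≡ 9 = α_4. Error position i = 4.
  Consistency check: S_2/S_1 = 10·2 = 20 ≡ 9 = α_err ✓ (single-error assumption holds).
Step 4: error magnitude e = S_0/v_4 = S_0·∏_{j≠4}(α_4 − α_j) = 8·9 = 72 ≡ 6 (mod 11).
Step 5: correct position 4: c_4 = r_4 − e = 0 − 6 ≡ 5 (mod 11). Hence c = [6, 7, 4, 5, 10].
  Check: interpolating c through the α_i gives m(x) = 1 + 9·x (degree < 2) with m(α_i) = c_i for every i, so c is indeed a codeword.


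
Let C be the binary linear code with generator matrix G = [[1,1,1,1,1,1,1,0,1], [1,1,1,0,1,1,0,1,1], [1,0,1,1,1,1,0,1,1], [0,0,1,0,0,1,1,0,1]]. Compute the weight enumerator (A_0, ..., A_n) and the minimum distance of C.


Weight distribution: A_0 = 1, A_2 = 2, A_3 = 2, A_4 = 2, A_5 = 4, A_6 = 2, A_7 = 2, A_8 = 1. Minimum distance d = 2.

Enumerate all 2^4 = 16 messages m ∈ F_2^4.
For each, compute codeword c = mG in F_2^9, then tally its weight.
  m = 0000 → c = 000000000, weight = 0.
  m = 1000 → c = 111111101, weight = 8.
  m = 0100 → c = 111011011, weight = 7.
  m = 1100 → c = 000100110, weight = 3.
  m = 0010 → c = 101111011, weight = 7.
  m = 1010 → c = 010000110, weight = 3.
  m = 0110 → c = 010100000, weight = 2.
  m = 1110 → c = 101011101, weight = 6.
  m = 0001 → c = 001001101, weight = 4.
  m = 1001 → c = 110110000, weight = 4.
  m = 0101 → c = 110010110, weight = 5.
  m = 1101 → c = 001101011, weight = 5.
  m = 0011 → c = 100110110, weight = 5.
  m = 1011 → c = 011001011, weight = 5.
  m = 0111 → c = 011101101, weight = 6.
  m = 1111 → c = 100010000, weight = 2.
Tally weights:
  weight 0: 1 codewords.
  weight 2: 2 codewords.
  weight 3: 2 codewords.
  weight 4: 2 codewords.
  weight 5: 4 codewords.
  weight 6: 2 codewords.
  weight 7: 2 codewords.
  weight 8: 1 codewords.
Minimum distance d = smallest w > 0 with A_w > 0 = 2.
Sanity: Σ A_w = 16 = 2^4 = 16 ✓.


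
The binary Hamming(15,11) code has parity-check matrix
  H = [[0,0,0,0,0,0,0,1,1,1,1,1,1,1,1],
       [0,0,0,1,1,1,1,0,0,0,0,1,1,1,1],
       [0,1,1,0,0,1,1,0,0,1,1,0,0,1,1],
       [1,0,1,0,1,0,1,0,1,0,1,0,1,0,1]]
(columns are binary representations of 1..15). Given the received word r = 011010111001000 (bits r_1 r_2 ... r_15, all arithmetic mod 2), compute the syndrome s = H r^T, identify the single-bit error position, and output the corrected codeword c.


s = (1, 1, 1, 0)^T, error position = 14, corrected codeword c = 011010111001010

Compute s = H r^T mod 2 one row at a time:
  s_1 = 1 + 1 + 0 + 0 + 1 + 0 + 0 + 0 = 3 ≡ 1 (mod 2).
  s_2 = 0 + 1 + 0 + 1 + 1 + 0 + 0 + 0 = 3 ≡ 1 (mod 2).
  s_3 = 1 + 1 + 0 + 1 + 0 + 0 + 0 + 0 = 3 ≡ 1 (mod 2).
  s_4 = 0 + 1 + 1 + 1 + 1 + 0 + 0 + 0 = 4 ≡ 0 (mod 2).
s = (1, 1, 1, 0)^T — this equals column 14 of H (binary 1110), so error is at position 14.
Correct: flip bit 14 of r = 011010111001000 to get c = 011010111001010.


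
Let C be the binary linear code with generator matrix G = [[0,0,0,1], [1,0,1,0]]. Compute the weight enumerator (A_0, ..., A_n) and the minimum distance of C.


Weight distribution: A_0 = 1, A_1 = 1, A_2 = 1, A_3 = 1. Minimum distance d = 1.

Enumerate all 2^2 = 4 messages m ∈ F_2^2.
For each, compute codeword c = mG in F_2^4, then tally its weight.
  m = 00 → c = 0000, weight = 0.
  m = 10 → c = 0001, weight = 1.
  m = 01 → c = 1010, weight = 2.
  m = 11 → c = 1011, weight = 3.
Tally weights:
  weight 0: 1 codewords.
  weight 1: 1 codewords.
  weight 2: 1 codewords.
  weight 3: 1 codewords.
Minimum distance d = smallest w > 0 with A_w > 0 = 1.
Sanity: Σ A_w = 4 = 2^2 = 4 ✓.


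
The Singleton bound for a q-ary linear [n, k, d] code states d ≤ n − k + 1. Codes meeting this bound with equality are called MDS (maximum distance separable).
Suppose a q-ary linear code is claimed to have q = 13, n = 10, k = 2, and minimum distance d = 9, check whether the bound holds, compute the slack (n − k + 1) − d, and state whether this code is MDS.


Singleton RHS = n − k + 1 = 9, slack = 0, bound satisfied, MDS.

Singleton bound: d ≤ n − k + 1.
Here n = 10, k = 2, so n − k + 1 = 9.
Given d = 9, check d ≤ 9: YES.
Slack = (n − k + 1) − d = 0.
The code is MDS (slack = 0).
Description: the claimed parameters are [10, 2, 9]_13; such a code would be MDS (meets Singleton bound).


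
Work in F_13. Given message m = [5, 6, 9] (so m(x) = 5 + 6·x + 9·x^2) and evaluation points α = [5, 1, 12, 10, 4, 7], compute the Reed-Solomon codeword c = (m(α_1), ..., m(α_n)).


c = [0, 7, 8, 3, 4, 7]

Message polynomial: m(x) = 5 + 6·x + 9·x^2 (mod 13).
For each evaluation point α_i, compute m(α_i) mod 13:
  α_1 = 5: Horner steps 9 → 12 → 0, so m(5) = 0.
  α_2 = 1: Horner steps 9 → 2 → 7, so m(1) = 7.
  α_3 = 12: Horner steps 9 → 10 → 8, so m(12) = 8.
  α_4 = 10: Horner steps 9 → 5 → 3, so m(10) = 3.
  α_5 = 4: Horner steps 9 → 3 → 4, so m(4) = 4.
  α_6 = 7: Horner steps 9 → 4 → 7, so m(7) = 7.
Codeword c = [0, 7, 8, 3, 4, 7] ∈ F_13^6.


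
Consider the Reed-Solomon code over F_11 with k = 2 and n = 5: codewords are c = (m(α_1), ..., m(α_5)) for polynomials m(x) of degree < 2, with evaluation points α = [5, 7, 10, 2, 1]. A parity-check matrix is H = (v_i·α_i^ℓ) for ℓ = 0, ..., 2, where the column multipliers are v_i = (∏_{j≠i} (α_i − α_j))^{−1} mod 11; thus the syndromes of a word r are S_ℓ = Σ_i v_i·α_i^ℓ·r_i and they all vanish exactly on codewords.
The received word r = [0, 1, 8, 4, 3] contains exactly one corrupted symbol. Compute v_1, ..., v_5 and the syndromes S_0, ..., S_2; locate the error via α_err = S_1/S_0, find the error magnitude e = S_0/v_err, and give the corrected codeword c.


S = (7, 7, 7), error at position 5, error magnitude e = 5, c = [0, 1, 8, 4, 9].

Step 1: column multipliers v_i = (∏_{j≠i}(α_i − α_j))^{−1} mod 11.
  i = 1 (α = 5): (5−7)(5−10)(5−2)(5−1) = (−2)·(−5)·3·4 = 120 ≡ 10, so v_1 = 10^{−1} = 10 (mod 11).
  i = 2 (α = 7): (7−5)(7−10)(7−2)(7−1) = 2·(−3)·5·6 = −180 ≡ 7, so v_2 = 7^{−1} = 8 (mod 11).
  i = 3 (α = 10): (10−5)(10−7)(10−2)(10−1) = 5·3·8·9 = 1080 ≡ 2, so v_3 = 2^{−1} = 6 (mod 11).
  i = 4 (α = 2): (2−5)(2−7)(2−10)(2−1) = (−3)·(−5)·(−8)·1 = −120 ≡ 1, so v_4 = 1^{−1} = 1 (mod 11).
  i = 5 (α = 1): (1−5)(1−7)(1−10)(1−2) = (−4)·(−6)·(−9)·(−1) = 216 ≡ 7, so v_5 = 7^{−1} = 8 (mod 11).
  v = [10, 8, 6, 1, 8].
Step 2: syndromes of r = [0, 1, 8, 4, 3] (all sums mod 11).
  S_0 = Σ v_i r_i = 10·0 + 8·1 + 6·8 + 1·4 + 8·3 = 84 ≡ 7.
  S_1 = Σ v_i α_i r_i = 10·5·0 + 8·7·1 + 6·10·8 + 1·2·4 + 8·1·3 = 568 ≡ 7.
  α_i^2 mod 11 = [3, 5, 1, 4, 1].
  S_2 = Σ v_i α_i^2 r_i = 10·3·0 + 8·5·1 + 6·1·8 + 1·4·4 + 8·1·3 = 128 ≡ 7.
  S = (7, 7, 7) ≠ 0, so r is not a codeword (an error is present).
Step 3: locate the error. For a single error e at position i, S_ℓ = v_i·e·α_i^ℓ, so α_err = S_1/S_0.
  S_0^{−1} = 7^{−1} = 8 (mod 11), so α_err = 7·8 = 56 ≡ 1 = α_5. Error position i = 5.
  Consistency check: S_2/S_1 = 7·8 = 56 ≡ 1 = α_err ✓ (single-error assumption holds).
Step 4: error magnitude e = S_0/v_5 = S_0·∏_{j≠5}(α_5 − α_j) = 7·7 = 49 ≡ 5 (mod 11).
Step 5: correct position 5: c_5 = r_5 − e = 3 − 5 ≡ 9 (mod 11). Hence c = [0, 1, 8, 4, 9].
  Check: interpolating c through the α_i gives m(x) = 3 + 6·x (degree < 2) with m(α_i) = c_i for every i, so c is indeed a codeword.


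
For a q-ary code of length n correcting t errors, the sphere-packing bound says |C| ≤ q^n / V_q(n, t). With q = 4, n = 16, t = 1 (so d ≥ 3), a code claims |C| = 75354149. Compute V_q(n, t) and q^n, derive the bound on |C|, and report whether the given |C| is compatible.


V_q(n, t) = 49, q^n = 4294967296, Hamming bound = 87652393, |C| = 75354149 ≤ bound (satisfied).

Step 1: Compute V_q(n, t) = Σ_{j=0}^1 C(n, j) (q−1)^j.
  j = 0: C(16,0)·(3)^0 = 1·1 = 1.
  j = 1: C(16,1)·(3)^1 = 16·3 = 48.
  V_q(n, t) = 1 + 48 = 49.
Step 2: q^n = 4^16 = 4294967296.
Step 3: Hamming bound ⌊q^n / V_q(n,t)⌋ = ⌊4294967296/49⌋ = 87652393.
Step 4: Compare |C| = 75354149 to 87652393: satisfied.
The claimed |C| lies below the Hamming bound.


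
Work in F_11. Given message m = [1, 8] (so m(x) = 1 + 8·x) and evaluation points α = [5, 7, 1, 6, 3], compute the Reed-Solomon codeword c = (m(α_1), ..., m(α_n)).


c = [8, 2, 9, 5, 3]

Message polynomial: m(x) = 1 + 8·x (mod 11).
For each evaluation point α_i, compute m(α_i) mod 11:
  α_1 = 5: Horner steps 8 → 8, so m(5) = 8.
  α_2 = 7: Horner steps 8 → 2, so m(7) = 2.
  α_3 = 1: Horner steps 8 → 9, so m(1) = 9.
  α_4 = 6: Horner steps 8 → 5, so m(6) = 5.
  α_5 = 3: Horner steps 8 → 3, so m(3) = 3.
Codeword c = [8, 2, 9, 5, 3] ∈ F_11^5.


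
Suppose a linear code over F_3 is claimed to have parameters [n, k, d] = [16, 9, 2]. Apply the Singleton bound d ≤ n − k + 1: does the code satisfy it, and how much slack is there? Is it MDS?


Singleton RHS = n − k + 1 = 8, slack = 6, bound satisfied, not MDS.

Singleton bound: d ≤ n − k + 1.
Here n = 16, k = 9, so n − k + 1 = 8.
Given d = 2, check d ≤ 8: YES.
Slack = (n − k + 1) − d = 6.
The code is NOT MDS (slack = 6 > 0).
Description: the claimed parameters are [16, 9, 2]_3; such a code would be non-MDS.


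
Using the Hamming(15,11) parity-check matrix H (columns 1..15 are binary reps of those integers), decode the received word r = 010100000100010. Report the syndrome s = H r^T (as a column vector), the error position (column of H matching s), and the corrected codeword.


s = (0, 0, 1, 0)^T, error position = 2, corrected codeword c = 000100000100010

Compute s = H r^T mod 2 one row at a time:
  s_1 = 0 + 0 + 1 + 0 + 0 + 0 + 1 + 0 = 2 ≡ 0 (mod 2).
  s_2 = 1 + 0 + 0 + 0 + 0 + 0 + 1 + 0 = 2 ≡ 0 (mod 2).
  s_3 = 1 + 0 + 0 + 0 + 1 + 0 + 1 + 0 = 3 ≡ 1 (mod 2).
  s_4 = 0 + 0 + 0 + 0 + 0 + 0 + 0 + 0 = 0 ≡ 0 (mod 2).
s = (0, 0, 1, 0)^T — this equals column 2 of H (binary 0010), so error is at position 2.
Correct: flip bit 2 of r = 010100000100010 to get c = 000100000100010.


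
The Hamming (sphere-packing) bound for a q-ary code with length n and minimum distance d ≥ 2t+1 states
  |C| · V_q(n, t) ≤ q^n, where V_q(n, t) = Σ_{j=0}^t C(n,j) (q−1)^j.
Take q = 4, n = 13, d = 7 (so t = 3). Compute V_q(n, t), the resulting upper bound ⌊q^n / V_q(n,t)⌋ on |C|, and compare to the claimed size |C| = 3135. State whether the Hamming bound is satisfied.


V_q(n, t) = 8464, q^n = 67108864, Hamming bound = 7928, |C| = 3135 ≤ bound (satisfied).

Step 1: Compute V_q(n, t) = Σ_{j=0}^3 C(n, j) (q−1)^j.
  j = 0: C(13,0)·(3)^0 = 1·1 = 1.
  j = 1: C(13,1)·(3)^1 = 13·3 = 39.
  j = 2: C(13,2)·(3)^2 = 78·9 = 702.
  j = 3: C(13,3)·(3)^3 = 286·27 = 7722.
  V_q(n, t) = 1 + 39 + 702 + 7722 = 8464.
Step 2: q^n = 4^13 = 67108864.
Step 3: Hamming bound ⌊q^n / V_q(n,t)⌋ = ⌊67108864/8464⌋ = 7928.
Step 4: Compare |C| = 3135 to 7928: satisfied.
The claimed |C| lies below the Hamming bound.


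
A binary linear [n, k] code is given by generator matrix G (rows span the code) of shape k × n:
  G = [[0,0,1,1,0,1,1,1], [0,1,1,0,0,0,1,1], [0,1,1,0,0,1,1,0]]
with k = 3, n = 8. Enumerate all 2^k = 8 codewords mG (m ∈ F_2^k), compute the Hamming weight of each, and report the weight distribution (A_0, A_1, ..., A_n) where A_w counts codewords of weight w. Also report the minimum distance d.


Weight distribution: A_0 = 1, A_2 = 1, A_3 = 3, A_4 = 2, A_5 = 1. Minimum distance d = 2.

Enumerate all 2^3 = 8 messages m ∈ F_2^3.
For each, compute codeword c = mG in F_2^8, then tally its weight.
  m = 000 → c = 00000000, weight = 0.
  m = 100 → c = 00110111, weight = 5.
  m = 010 → c = 01100011, weight = 4.
  m = 110 → c = 01010100, weight = 3.
  m = 001 → c = 01100110, weight = 4.
  m = 101 → c = 01010001, weight = 3.
  m = 011 → c = 00000101, weight = 2.
  m = 111 → c = 00110010, weight = 3.
Tally weights:
  weight 0: 1 codewords.
  weight 2: 1 codewords.
  weight 3: 3 codewords.
  weight 4: 2 codewords.
  weight 5: 1 codewords.
Minimum distance d = smallest w > 0 with A_w > 0 = 2.
Sanity: Σ A_w = 8 = 2^3 = 8 ✓.


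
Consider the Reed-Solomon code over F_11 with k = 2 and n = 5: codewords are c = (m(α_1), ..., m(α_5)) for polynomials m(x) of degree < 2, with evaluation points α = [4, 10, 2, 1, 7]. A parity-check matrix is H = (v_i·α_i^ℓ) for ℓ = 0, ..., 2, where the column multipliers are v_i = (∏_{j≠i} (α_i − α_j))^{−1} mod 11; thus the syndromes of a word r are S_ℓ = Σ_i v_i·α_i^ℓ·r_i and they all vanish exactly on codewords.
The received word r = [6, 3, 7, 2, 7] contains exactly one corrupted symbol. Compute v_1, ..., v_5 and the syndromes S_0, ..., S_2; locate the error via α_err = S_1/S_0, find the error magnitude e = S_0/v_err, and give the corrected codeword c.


S = (6, 9, 8), error at position 5, error magnitude e = 8, c = [6, 3, 7, 2, 10].

Step 1: column multipliers v_i = (∏_{j≠i}(α_i − α_j))^{−1} mod 11.
  i = 1 (α = 4): (4−10)(4−2)(4−1)(4−7) = (−6)·2·3·(−3) = 108 ≡ 9, so v_1 = 9^{−1} = 5 (mod 11).
  i = 2 (α = 10): (10−4)(10−2)(10−1)(10−7) = 6·8·9·3 = 1296 ≡ 9, so v_2 = 9^{−1} = 5 (mod 11).
  i = 3 (α = 2): (2−4)(2−10)(2−1)(2−7) = (−2)·(−8)·1·(−5) = −80 ≡ 8, so v_3 = 8^{−1} = 7 (mod 11).
  i = 4 (α = 1): (1−4)(1−10)(1−2)(1−7) = (−3)·(−9)·(−1)·(−6) = 162 ≡ 8, so v_4 = 8^{−1} = 7 (mod 11).
  i = 5 (α = 7): (7−4)(7−10)(7−2)(7−1) = 3·(−3)·5·6 = −270 ≡ 5, so v_5 = 5^{−1} = 9 (mod 11).
  v = [5, 5, 7, 7, 9].
Step 2: syndromes of r = [6, 3, 7, 2, 7] (all sums mod 11).
  S_0 = Σ v_i r_i = 5·6 + 5·3 + 7·7 + 7·2 + 9·7 = 171 ≡ 6.
  S_1 = Σ v_i α_i r_i = 5·4·6 + 5·10·3 + 7·2·7 + 7·1·2 + 9·7·7 = 823 ≡ 9.
  α_i^2 mod 11 = [5, 1, 4, 1, 5].
  S_2 = Σ v_i α_i^2 r_i = 5·5·6 + 5·1·3 + 7·4·7 + 7·1·2 + 9·5·7 = 690 ≡ 8.
  S = (6, 9, 8) ≠ 0, so r is not a codeword (an error is present).
Step 3: locate the error. For a single error e at position i, S_ℓ = v_i·e·α_i^ℓ, so α_err = S_1/S_0.
  S_0^{−1} = 6^{−1} = 2 (mod 11), so α_err = 9·2 = 18 ≡ 7 = α_5. Error position i = 5.
  Consistency check: S_2/S_1 = 8·5 = 40 ≡ 7 = α_err ✓ (single-error assumption holds).
Step 4: error magnitude e = S_0/v_5 = S_0·∏_{j≠5}(α_5 − α_j) = 6·5 = 30 ≡ 8 (mod 11).
Step 5: correct position 5: c_5 = r_5 − e = 7 − 8 ≡ 10 (mod 11). Hence c = [6, 3, 7, 2, 10].
  Check: interpolating c through the α_i gives m(x) = 8 + 5·x (degree < 2) with m(α_i) = c_i for every i, so c is indeed a codeword.


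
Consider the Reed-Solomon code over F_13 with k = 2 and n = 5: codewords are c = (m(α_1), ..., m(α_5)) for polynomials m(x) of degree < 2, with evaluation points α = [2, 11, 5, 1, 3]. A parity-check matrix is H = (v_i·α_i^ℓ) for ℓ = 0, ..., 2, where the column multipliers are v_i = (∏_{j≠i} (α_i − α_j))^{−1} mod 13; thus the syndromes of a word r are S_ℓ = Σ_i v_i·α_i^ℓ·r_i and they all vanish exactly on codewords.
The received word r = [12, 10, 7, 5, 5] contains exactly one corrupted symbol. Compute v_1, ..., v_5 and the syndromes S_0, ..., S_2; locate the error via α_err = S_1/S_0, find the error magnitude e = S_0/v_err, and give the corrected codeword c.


S = (2, 6, 5), error at position 5, error magnitude e = 12, c = [12, 10, 7, 5, 6].

Step 1: column multipliers v_i = (∏_{j≠i}(α_i − α_j))^{−1} mod 13.
  i = 1 (α = 2): (2−11)(2−5)(2−1)(2−3) = (−9)·(−3)·1·(−1) = −27 ≡ 12, so v_1 = 12^{−1} = 12 (mod 13).
  i = 2 (α = 11): (11−2)(11−5)(11−1)(11−3) = 9·6·10·8 = 4320 ≡ 4, so v_2 = 4^{−1} = 10 (mod 13).
  i = 3 (α = 5): (5−2)(5−11)(5−1)(5−3) = 3·(−6)·4·2 = −144 ≡ 12, so v_3 = 12^{−1} = 12 (mod 13).
  i = 4 (α = 1): (1−2)(1−11)(1−5)(1−3) = (−1)·(−10)·(−4)·(−2) = 80 ≡ 2, so v_4 = 2^{−1} = 7 (mod 13).
  i = 5 (α = 3): (3−2)(3−11)(3−5)(3−1) = 1·(−8)·(−2)·2 = 32 ≡ 6, so v_5 = 6^{−1} = 11 (mod 13).
  v = [12, 10, 12, 7, 11].
Step 2: syndromes of r = [12, 10, 7, 5, 5] (all sums mod 13).
  S_0 = Σ v_i r_i = 12·12 + 10·10 + 12·7 + 7·5 + 11·5 = 418 ≡ 2.
  S_1 = Σ v_i α_i r_i = 12·2·12 + 10·11·10 + 12·5·7 + 7·1·5 + 11·3·5 = 2008 ≡ 6.
  α_i^2 mod 13 = [4, 4, 12, 1, 9].
  S_2 = Σ v_i α_i^2 r_i = 12·4·12 + 10·4·10 + 12·12·7 + 7·1·5 + 11·9·5 = 2514 ≡ 5.
  S = (2, 6, 5) ≠ 0, so r is not a codeword (an error is present).
Step 3: locate the error. For a single error e at position i, S_ℓ = v_i·e·α_i^ℓ, so α_err = S_1/S_0.
  S_0^{−1} = 2^{−1} = 7 (mod 13), so α_err = 6·7 = 42 ≡ 3 = α_5. Error position i = 5.
  Consistency check: S_2/S_1 = 5·11 = 55 ≡ 3 = α_err ✓ (single-error assumption holds).
Step 4: error magnitude e = S_0/v_5 = S_0·∏_{j≠5}(α_5 − α_j) = 2·6 = 12 ≡ 12 (mod 13).
Step 5: correct position 5: c_5 = r_5 − e = 5 − 12 ≡ 6 (mod 13). Hence c = [12, 10, 7, 5, 6].
  Check: interpolating c through the α_i gives m(x) = 11 + 7·x (degree < 2) with m(α_i) = c_i for every i, so c is indeed a codeword.


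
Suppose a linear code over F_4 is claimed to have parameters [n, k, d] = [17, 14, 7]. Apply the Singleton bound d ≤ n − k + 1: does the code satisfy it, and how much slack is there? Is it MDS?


Singleton RHS = n − k + 1 = 4, slack = -3, bound violated (no such code; not MDS).

Singleton bound: d ≤ n − k + 1.
Here n = 17, k = 14, so n − k + 1 = 4.
Given d = 7, check d ≤ 4: NO.
Slack = (n − k + 1) − d = -3.
The slack is negative: d = 7 exceeds n − k + 1 = 4 by 3, so the Singleton bound is violated and no linear [17, 14, 7]_4 code can exist. In particular it is not MDS (MDS requires d = n − k + 1 exactly).
Description: the claimed parameters are [17, 14, 7]_4; such a code would be impossible (violates the Singleton bound).


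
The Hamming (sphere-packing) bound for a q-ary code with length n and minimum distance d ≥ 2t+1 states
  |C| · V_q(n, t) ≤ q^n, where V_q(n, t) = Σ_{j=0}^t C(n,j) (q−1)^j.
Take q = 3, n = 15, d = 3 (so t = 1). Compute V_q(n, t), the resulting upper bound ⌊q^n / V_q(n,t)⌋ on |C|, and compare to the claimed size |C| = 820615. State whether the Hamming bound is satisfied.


V_q(n, t) = 31, q^n = 14348907, Hamming bound = 462867, |C| = 820615 > bound (violated).

Step 1: Compute V_q(n, t) = Σ_{j=0}^1 C(n, j) (q−1)^j.
  j = 0: C(15,0)·(2)^0 = 1·1 = 1.
  j = 1: C(15,1)·(2)^1 = 15·2 = 30.
  V_q(n, t) = 1 + 30 = 31.
Step 2: q^n = 3^15 = 14348907.
Step 3: Hamming bound ⌊q^n / V_q(n,t)⌋ = ⌊14348907/31⌋ = 462867.
Step 4: Compare |C| = 820615 to 462867: violated.
The claimed |C| lies above the Hamming bound, so no 3-ary code of length 15 with d ≥ 3 can have 820615 codewords.


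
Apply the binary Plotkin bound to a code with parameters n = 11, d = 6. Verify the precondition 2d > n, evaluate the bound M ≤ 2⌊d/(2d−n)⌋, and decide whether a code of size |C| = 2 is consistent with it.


Plotkin bound M ≤ 12; given |C| = 2 ≤ bound (satisfied).

Check applicability: 2d = 12, n = 11.
2d − n = 1 > 0, so Plotkin applies.
Compute d/(2d−n) = 6/1 ≈ 6.0000.
⌊d/(2d−n)⌋ = 6.
Plotkin bound: M ≤ 2·6 = 12.
Given |C| = 2, check: satisfied.
This |C| is below the Plotkin bound.


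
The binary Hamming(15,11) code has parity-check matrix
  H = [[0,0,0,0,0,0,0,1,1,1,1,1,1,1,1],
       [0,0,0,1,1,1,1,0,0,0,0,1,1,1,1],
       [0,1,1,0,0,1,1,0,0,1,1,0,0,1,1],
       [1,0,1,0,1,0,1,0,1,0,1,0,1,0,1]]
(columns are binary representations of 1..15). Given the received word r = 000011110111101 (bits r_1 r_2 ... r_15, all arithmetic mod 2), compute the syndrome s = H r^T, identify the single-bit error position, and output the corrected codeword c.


s = (0, 0, 1, 1)^T, error position = 3, corrected codeword c = 001011110111101

Compute s = H r^T mod 2 one row at a time:
  s_1 = 1 + 0 + 1 + 1 + 1 + 1 + 0 + 1 = 6 ≡ 0 (mod 2).
  s_2 = 0 + 1 + 1 + 1 + 1 + 1 + 0 + 1 = 6 ≡ 0 (mod 2).
  s_3 = 0 + 0 + 1 + 1 + 1 + 1 + 0 + 1 = 5 ≡ 1 (mod 2).
  s_4 = 0 + 0 + 1 + 1 + 0 + 1 + 1 + 1 = 5 ≡ 1 (mod 2).
s = (0, 0, 1, 1)^T — this equals column 3 of H (binary 0011), so error is at position 3.
Correct: flip bit 3 of r = 000011110111101 to get c = 001011110111101.


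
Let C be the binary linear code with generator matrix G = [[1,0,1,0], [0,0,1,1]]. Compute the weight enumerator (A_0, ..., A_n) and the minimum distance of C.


Weight distribution: A_0 = 1, A_2 = 3. Minimum distance d = 2.

Enumerate all 2^2 = 4 messages m ∈ F_2^2.
For each, compute codeword c = mG in F_2^4, then tally its weight.
  m = 00 → c = 0000, weight = 0.
  m = 10 → c = 1010, weight = 2.
  m = 01 → c = 0011, weight = 2.
  m = 11 → c = 1001, weight = 2.
Tally weights:
  weight 0: 1 codewords.
  weight 2: 3 codewords.
Minimum distance d = smallest w > 0 with A_w > 0 = 2.
Sanity: Σ A_w = 4 = 2^2 = 4 ✓.


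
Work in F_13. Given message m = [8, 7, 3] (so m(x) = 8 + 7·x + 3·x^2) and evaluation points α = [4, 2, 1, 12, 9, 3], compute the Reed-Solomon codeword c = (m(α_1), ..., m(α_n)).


c = [6, 8, 5, 4, 2, 4]

Message polynomial: m(x) = 8 + 7·x + 3·x^2 (mod 13).
For each evaluation point α_i, compute m(α_i) mod 13:
  α_1 = 4: Horner steps 3 → 6 → 6, so m(4) = 6.
  α_2 = 2: Horner steps 3 → 0 → 8, so m(2) = 8.
  α_3 = 1: Horner steps 3 → 10 → 5, so m(1) = 5.
  α_4 = 12: Horner steps 3 → 4 → 4, so m(12) = 4.
  α_5 = 9: Horner steps 3 → 8 → 2, so m(9) = 2.
  α_6 = 3: Horner steps 3 → 3 → 4, so m(3) = 4.
Codeword c = [6, 8, 5, 4, 2, 4] ∈ F_13^6.


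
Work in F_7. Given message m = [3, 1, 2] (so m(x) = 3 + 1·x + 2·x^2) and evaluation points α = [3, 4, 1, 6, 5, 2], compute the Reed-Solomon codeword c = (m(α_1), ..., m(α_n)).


c = [3, 4, 6, 4, 2, 6]

Message polynomial: m(x) = 3 + 1·x + 2·x^2 (mod 7).
For each evaluation point α_i, compute m(α_i) mod 7:
  α_1 = 3: Horner steps 2 → 0 → 3, so m(3) = 3.
  α_2 = 4: Horner steps 2 → 2 → 4, so m(4) = 4.
  α_3 = 1: Horner steps 2 → 3 → 6, so m(1) = 6.
  α_4 = 6: Horner steps 2 → 6 → 4, so m(6) = 4.
  α_5 = 5: Horner steps 2 → 4 → 2, so m(5) = 2.
  α_6 = 2: Horner steps 2 → 5 → 6, so m(2) = 6.
Codeword c = [3, 4, 6, 4, 2, 6] ∈ F_7^6.


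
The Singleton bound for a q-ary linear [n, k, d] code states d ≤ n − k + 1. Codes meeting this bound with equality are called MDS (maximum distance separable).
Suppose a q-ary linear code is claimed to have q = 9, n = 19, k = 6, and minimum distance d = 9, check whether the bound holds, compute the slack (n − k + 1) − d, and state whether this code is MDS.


Singleton RHS = n − k + 1 = 14, slack = 5, bound satisfied, not MDS.

Singleton bound: d ≤ n − k + 1.
Here n = 19, k = 6, so n − k + 1 = 14.
Given d = 9, check d ≤ 14: YES.
Slack = (n − k + 1) − d = 5.
The code is NOT MDS (slack = 5 > 0).
Description: the claimed parameters are [19, 6, 9]_9; such a code would be non-MDS.


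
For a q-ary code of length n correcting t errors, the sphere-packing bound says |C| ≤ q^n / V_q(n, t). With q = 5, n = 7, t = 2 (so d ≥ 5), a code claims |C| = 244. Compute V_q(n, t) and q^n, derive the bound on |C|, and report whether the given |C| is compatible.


V_q(n, t) = 365, q^n = 78125, Hamming bound = 214, |C| = 244 > bound (violated).

Step 1: Compute V_q(n, t) = Σ_{j=0}^2 C(n, j) (q−1)^j.
  j = 0: C(7,0)·(4)^0 = 1·1 = 1.
  j = 1: C(7,1)·(4)^1 = 7·4 = 28.
  j = 2: C(7,2)·(4)^2 = 21·16 = 336.
  V_q(n, t) = 1 + 28 + 336 = 365.
Step 2: q^n = 5^7 = 78125.
Step 3: Hamming bound ⌊q^n / V_q(n,t)⌋ = ⌊78125/365⌋ = 214.
Step 4: Compare |C| = 244 to 214: violated.
The claimed |C| lies above the Hamming bound, so no 5-ary code of length 7 with d ≥ 5 can have 244 codewords.


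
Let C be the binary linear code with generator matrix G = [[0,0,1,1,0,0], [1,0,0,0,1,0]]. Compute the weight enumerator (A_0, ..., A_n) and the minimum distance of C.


Weight distribution: A_0 = 1, A_2 = 2, A_4 = 1. Minimum distance d = 2.

Enumerate all 2^2 = 4 messages m ∈ F_2^2.
For each, compute codeword c = mG in F_2^6, then tally its weight.
  m = 00 → c = 000000, weight = 0.
  m = 10 → c = 001100, weight = 2.
  m = 01 → c = 100010, weight = 2.
  m = 11 → c = 101110, weight = 4.
Tally weights:
  weight 0: 1 codewords.
  weight 2: 2 codewords.
  weight 4: 1 codewords.
Minimum distance d = smallest w > 0 with A_w > 0 = 2.
Sanity: Σ A_w = 4 = 2^2 = 4 ✓.


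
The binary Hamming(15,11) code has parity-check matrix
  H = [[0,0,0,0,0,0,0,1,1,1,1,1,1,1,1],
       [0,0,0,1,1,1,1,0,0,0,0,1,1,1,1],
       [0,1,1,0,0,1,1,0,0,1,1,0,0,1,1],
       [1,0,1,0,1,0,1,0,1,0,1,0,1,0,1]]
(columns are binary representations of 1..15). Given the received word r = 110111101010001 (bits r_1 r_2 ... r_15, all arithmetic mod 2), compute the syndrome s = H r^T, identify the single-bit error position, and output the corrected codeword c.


s = (1, 1, 1, 0)^T, error position = 14, corrected codeword c = 110111101010011

Compute s = H r^T mod 2 one row at a time:
  s_1 = 0 + 1 + 0 + 1 + 0 + 0 + 0 + 1 = 3 ≡ 1 (mod 2).
  s_2 = 1 + 1 + 1 + 1 + 0 + 0 + 0 + 1 = 5 ≡ 1 (mod 2).
  s_3 = 1 + 0 + 1 + 1 + 0 + 1 + 0 + 1 = 5 ≡ 1 (mod 2).
  s_4 = 1 + 0 + 1 + 1 + 1 + 1 + 0 + 1 = 6 ≡ 0 (mod 2).
s = (1, 1, 1, 0)^T — this equals column 14 of H (binary 1110), so error is at position 14.
Correct: flip bit 14 of r = 110111101010001 to get c = 110111101010011.


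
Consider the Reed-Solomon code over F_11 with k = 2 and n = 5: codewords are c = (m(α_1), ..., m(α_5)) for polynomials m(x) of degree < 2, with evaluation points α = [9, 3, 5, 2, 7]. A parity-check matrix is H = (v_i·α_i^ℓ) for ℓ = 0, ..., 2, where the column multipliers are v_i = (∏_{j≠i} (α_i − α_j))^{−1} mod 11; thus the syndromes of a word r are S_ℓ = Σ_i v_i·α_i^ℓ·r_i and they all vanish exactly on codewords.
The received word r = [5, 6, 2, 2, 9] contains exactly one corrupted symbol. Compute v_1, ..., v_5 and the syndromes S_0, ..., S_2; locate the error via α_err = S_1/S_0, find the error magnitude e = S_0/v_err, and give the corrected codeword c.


S = (10, 9, 7), error at position 4, error magnitude e = 5, c = [5, 6, 2, 8, 9].

Step 1: column multipliers v_i = (∏_{j≠i}(α_i − α_j))^{−1} mod 11.
  i = 1 (α = 9): (9−3)(9−5)(9−2)(9−7) = 6·4·7·2 = 336 ≡ 6, so v_1 = 6^{−1} = 2 (mod 11).
  i = 2 (α = 3): (3−9)(3−5)(3−2)(3−7) = (−6)·(−2)·1·(−4) = −48 ≡ 7, so v_2 = 7^{−1} = 8 (mod 11).
  i = 3 (α = 5): (5−9)(5−3)(5−2)(5−7) = (−4)·2·3·(−2) = 48 ≡ 4, so v_3 = 4^{−1} = 3 (mod 11).
  i = 4 (α = 2): (2−9)(2−3)(2−5)(2−7) = (−7)·(−1)·(−3)·(−5) = 105 ≡ 6, so v_4 = 6^{−1} = 2 (mod 11).
  i = 5 (α = 7): (7−9)(7−3)(7−5)(7−2) = (−2)·4·2·5 = −80 ≡ 8, so v_5 = 8^{−1} = 7 (mod 11).
  v = [2, 8, 3, 2, 7].
Step 2: syndromes of r = [5, 6, 2, 2, 9] (all sums mod 11).
  S_0 = Σ v_i r_i = 2·5 + 8·6 + 3·2 + 2·2 + 7·9 = 131 ≡ 10.
  S_1 = Σ v_i α_i r_i = 2·9·5 + 8·3·6 + 3·5·2 + 2·2·2 + 7·7·9 = 713 ≡ 9.
  α_i^2 mod 11 = [4, 9, 3, 4, 5].
  S_2 = Σ v_i α_i^2 r_i = 2·4·5 + 8·9·6 + 3·3·2 + 2·4·2 + 7·5·9 = 821 ≡ 7.
  S = (10, 9, 7) ≠ 0, so r is not a codeword (an error is present).
Step 3: locate the error. For a single error e at position i, S_ℓ = v_i·e·α_i^ℓ, so α_err = S_1/S_0.
  S_0^{−1} = 10^{−1} = 10 (mod 11), so α_err = 9·10 = 90 ≡ 2 = α_4. Error position i = 4.
  Consistency check: S_2/S_1 = 7·5 = 35 ≡ 2 = α_err ✓ (single-error assumption holds).
Step 4: error magnitude e = S_0/v_4 = S_0·∏_{j≠4}(α_4 − α_j) = 10·6 = 60 ≡ 5 (mod 11).
Step 5: correct position 4: c_4 = r_4 − e = 2 − 5 ≡ 8 (mod 11). Hence c = [5, 6, 2, 8, 9].
  Check: interpolating c through the α_i gives m(x) = 1 + 9·x (degree < 2) with m(α_i) = c_i for every i, so c is indeed a codeword.


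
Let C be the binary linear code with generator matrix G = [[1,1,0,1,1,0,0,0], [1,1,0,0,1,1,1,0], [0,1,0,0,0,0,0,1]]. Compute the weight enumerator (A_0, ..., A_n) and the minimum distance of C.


Weight distribution: A_0 = 1, A_2 = 1, A_3 = 1, A_4 = 2, A_5 = 3. Minimum distance d = 2.

Enumerate all 2^3 = 8 messages m ∈ F_2^3.
For each, compute codeword c = mG in F_2^8, then tally its weight.
  m = 000 → c = 00000000, weight = 0.
  m = 100 → c = 11011000, weight = 4.
  m = 010 → c = 11001110, weight = 5.
  m = 110 → c = 00010110, weight = 3.
  m = 001 → c = 01000001, weight = 2.
  m = 101 → c = 10011001, weight = 4.
  m = 011 → c = 10001111, weight = 5.
  m = 111 → c = 01010111, weight = 5.
Tally weights:
  weight 0: 1 codewords.
  weight 2: 1 codewords.
  weight 3: 1 codewords.
  weight 4: 2 codewords.
  weight 5: 3 codewords.
Minimum distance d = smallest w > 0 with A_w > 0 = 2.
Sanity: Σ A_w = 8 = 2^3 = 8 ✓.


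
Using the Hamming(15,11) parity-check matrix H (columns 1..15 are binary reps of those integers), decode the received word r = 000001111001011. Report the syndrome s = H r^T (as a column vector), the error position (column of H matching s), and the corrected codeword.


s = (1, 1, 0, 1)^T, error position = 13, corrected codeword c = 000001111001111

Compute s = H r^T mod 2 one row at a time:
  s_1 = 1 + 1 + 0 + 0 + 1 + 0 + 1 + 1 = 5 ≡ 1 (mod 2).
  s_2 = 0 + 0 + 1 + 1 + 1 + 0 + 1 + 1 = 5 ≡ 1 (mod 2).
  s_3 = 0 + 0 + 1 + 1 + 0 + 0 + 1 + 1 = 4 ≡ 0 (mod 2).
  s_4 = 0 + 0 + 0 + 1 + 1 + 0 + 0 + 1 = 3 ≡ 1 (mod 2).
s = (1, 1, 0, 1)^T — this equals column 13 of H (binary 1101), so error is at position 13.
Correct: flip bit 13 of r = 000001111001011 to get c = 000001111001111.
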